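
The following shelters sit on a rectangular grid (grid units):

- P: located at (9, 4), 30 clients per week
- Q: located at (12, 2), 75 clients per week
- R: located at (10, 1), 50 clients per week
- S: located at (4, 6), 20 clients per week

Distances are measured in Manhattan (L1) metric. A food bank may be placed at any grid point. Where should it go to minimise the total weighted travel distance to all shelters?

Manhattan distance separates: Σwᵢ(|x−xᵢ|+|y−yᵢ|) = Σwᵢ|x−xᵢ| + Σwᵢ|y−yᵢ|, so x and y are optimised independently as 1-D weighted medians.
Total weight W = 175; half = 87.5.
x-coordinate, sorted with cumulative weight:
  x=4 (S, w=20) cum 20
  x=9 (P, w=30) cum 50
  x=10 (R, w=50) cum 100  ← median
  x=12 (Q, w=75) cum 175
⇒ x* = 10
y-coordinate, sorted with cumulative weight:
  y=1 (R, w=50) cum 50
  y=2 (Q, w=75) cum 125  ← median
  y=4 (P, w=30) cum 155
  y=6 (S, w=20) cum 175
⇒ y* = 2

(10, 2)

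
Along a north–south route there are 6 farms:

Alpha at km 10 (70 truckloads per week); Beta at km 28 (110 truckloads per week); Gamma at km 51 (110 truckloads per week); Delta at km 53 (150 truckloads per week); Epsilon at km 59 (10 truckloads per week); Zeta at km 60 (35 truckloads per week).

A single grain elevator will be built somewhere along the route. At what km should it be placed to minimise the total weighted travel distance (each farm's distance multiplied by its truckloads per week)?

For a sum of weighted absolute distances on a line, the optimum is the weighted median (not the mean). Total weight W = 485; half-weight = 242.5.
Sort by position and accumulate weight:
  km 10 (Alpha, w=70) → cum 70
  km 28 (Beta, w=110) → cum 180
  km 51 (Gamma, w=110) → cum 290  ≥ 242.5 → median here
  km 53 (Delta, w=150) → cum 440
  km 59 (Epsilon, w=10) → cum 450
  km 60 (Zeta, w=35) → cum 485
Optimal location: km 51.

x = 51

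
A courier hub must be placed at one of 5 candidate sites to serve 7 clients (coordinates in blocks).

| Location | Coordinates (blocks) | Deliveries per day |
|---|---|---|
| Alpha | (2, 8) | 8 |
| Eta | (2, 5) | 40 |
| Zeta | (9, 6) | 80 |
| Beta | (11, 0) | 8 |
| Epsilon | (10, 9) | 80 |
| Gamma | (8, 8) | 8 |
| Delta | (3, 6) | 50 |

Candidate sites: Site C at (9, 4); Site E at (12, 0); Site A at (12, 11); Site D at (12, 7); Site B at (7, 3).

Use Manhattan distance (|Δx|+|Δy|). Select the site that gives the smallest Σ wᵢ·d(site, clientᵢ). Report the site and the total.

Site C, total 1536 blocks

Total weighted distance at each candidate:
  Site C (9, 4): total = 1536
  Site E (12, 0): total = 3198
  Site A (12, 11): total = 2556
  Site D (12, 7): total = 1812
  Site B (7, 3): total = 1934
Minimum is at Site C with total 1536 blocks.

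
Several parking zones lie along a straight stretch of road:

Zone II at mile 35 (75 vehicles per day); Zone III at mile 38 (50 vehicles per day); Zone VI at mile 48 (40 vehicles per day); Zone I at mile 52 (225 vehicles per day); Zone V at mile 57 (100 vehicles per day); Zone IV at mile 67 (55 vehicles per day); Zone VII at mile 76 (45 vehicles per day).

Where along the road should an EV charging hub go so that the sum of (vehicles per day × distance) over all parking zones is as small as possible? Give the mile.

x = 52

For a sum of weighted absolute distances on a line, the optimum is the weighted median (not the mean). Total weight W = 590; half-weight = 295.
Sort by position and accumulate weight:
  mile 35 (Zone II, w=75) → cum 75
  mile 38 (Zone III, w=50) → cum 125
  mile 48 (Zone VI, w=40) → cum 165
  mile 52 (Zone I, w=225) → cum 390  ≥ 295 → median here
  mile 57 (Zone V, w=100) → cum 490
  mile 67 (Zone IV, w=55) → cum 545
  mile 76 (Zone VII, w=45) → cum 590
Optimal location: mile 52.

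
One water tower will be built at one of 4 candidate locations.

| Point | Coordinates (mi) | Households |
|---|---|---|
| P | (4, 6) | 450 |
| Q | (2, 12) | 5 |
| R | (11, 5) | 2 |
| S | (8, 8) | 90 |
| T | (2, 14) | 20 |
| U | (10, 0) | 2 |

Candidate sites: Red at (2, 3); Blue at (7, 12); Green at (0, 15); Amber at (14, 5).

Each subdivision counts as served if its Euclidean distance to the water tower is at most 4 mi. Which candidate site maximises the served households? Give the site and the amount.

Coverage radius r = 4 mi; a point is covered iff (Δx)²+(Δy)² ≤ 4² = 16.
  Red (2, 3): covers {P} → 450
  Blue (7, 12): covers {none} → 0
  Green (0, 15): covers {Q, T} → 25
  Amber (14, 5): covers {R} → 2
Maximum coverage at Red: 450 households.

Red, covering 450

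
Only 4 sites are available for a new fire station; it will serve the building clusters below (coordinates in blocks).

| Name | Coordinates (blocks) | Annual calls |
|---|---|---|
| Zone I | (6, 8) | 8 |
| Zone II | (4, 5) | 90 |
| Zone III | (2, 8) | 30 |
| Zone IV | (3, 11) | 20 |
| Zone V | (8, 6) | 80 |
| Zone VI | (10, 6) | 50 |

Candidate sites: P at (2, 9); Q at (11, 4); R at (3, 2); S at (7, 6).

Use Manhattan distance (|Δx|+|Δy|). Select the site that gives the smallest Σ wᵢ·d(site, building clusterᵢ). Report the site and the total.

Total weighted distance at each candidate:
  P (2, 9): total = 1940
  Q (11, 4): total = 2032
  R (3, 2): total = 2092
  S (7, 6): total = 1004
Minimum is at S with total 1004 blocks.

S, total 1004 blocks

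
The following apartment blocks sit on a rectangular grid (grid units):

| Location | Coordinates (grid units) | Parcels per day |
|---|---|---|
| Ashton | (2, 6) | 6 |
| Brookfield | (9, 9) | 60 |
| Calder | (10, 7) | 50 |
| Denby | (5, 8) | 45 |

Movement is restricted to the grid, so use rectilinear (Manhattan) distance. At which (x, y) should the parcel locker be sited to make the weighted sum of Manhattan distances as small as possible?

Manhattan distance separates: Σwᵢ(|x−xᵢ|+|y−yᵢ|) = Σwᵢ|x−xᵢ| + Σwᵢ|y−yᵢ|, so x and y are optimised independently as 1-D weighted medians.
Total weight W = 161; half = 80.5.
x-coordinate, sorted with cumulative weight:
  x=2 (Ashton, w=6) cum 6
  x=5 (Denby, w=45) cum 51
  x=9 (Brookfield, w=60) cum 111  ← median
  x=10 (Calder, w=50) cum 161
⇒ x* = 9
y-coordinate, sorted with cumulative weight:
  y=6 (Ashton, w=6) cum 6
  y=7 (Calder, w=50) cum 56
  y=8 (Denby, w=45) cum 101  ← median
  y=9 (Brookfield, w=60) cum 161
⇒ y* = 8

(9, 8)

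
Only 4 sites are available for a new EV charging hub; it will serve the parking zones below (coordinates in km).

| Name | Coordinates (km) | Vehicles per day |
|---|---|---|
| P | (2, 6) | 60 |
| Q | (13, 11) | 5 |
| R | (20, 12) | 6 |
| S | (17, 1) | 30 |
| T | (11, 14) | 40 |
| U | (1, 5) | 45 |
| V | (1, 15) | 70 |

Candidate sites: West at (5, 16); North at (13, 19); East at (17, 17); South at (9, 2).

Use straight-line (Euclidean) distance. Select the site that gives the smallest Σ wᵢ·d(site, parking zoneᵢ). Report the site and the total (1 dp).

West, total 2411.3 km

Total weighted distance at each candidate:
  West (5, 16): total = 2411.3
  North (13, 19): total = 3604.9
  East (17, 17): total = 3964.1
  South (9, 2): total = 2803.6
Minimum is at West with total 2411.3 km.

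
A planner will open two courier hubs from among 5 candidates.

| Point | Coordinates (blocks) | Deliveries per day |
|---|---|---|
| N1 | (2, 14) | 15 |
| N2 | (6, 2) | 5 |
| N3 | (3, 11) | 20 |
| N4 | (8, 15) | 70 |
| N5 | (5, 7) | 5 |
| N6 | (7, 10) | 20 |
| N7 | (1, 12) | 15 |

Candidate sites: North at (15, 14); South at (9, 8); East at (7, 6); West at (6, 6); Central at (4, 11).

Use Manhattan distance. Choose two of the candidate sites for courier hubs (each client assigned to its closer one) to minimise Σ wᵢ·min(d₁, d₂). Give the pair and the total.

Evaluate every pair (each demand assigned to the nearer of the two):
  {West, Central}: total = 825
  {East, Central}: total = 835
  {South, Central}: total = 865
  {North, Central}: total = 875
  {South, West}: total = 1175
  {North, West}: total = 1195
  {North, East}: total = 1235
  {South, East}: total = 1235
  {North, South}: total = 1265
  {East, West}: total = 1315
Best pair: {West, Central} with total 825.

{West, Central}, total 825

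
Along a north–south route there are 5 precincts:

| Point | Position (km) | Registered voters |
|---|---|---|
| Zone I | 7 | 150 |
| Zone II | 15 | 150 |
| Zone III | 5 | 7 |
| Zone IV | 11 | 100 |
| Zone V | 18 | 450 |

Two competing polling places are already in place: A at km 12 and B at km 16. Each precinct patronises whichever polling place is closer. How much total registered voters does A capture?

The indifferent point is the midpoint (12+16)/2 = 14; precincts left of it (closer to A at 12) go to A, those right go to B.
  Zone III at 5 (w=7) → A
  Zone I at 7 (w=150) → A
  Zone IV at 11 (w=100) → A
  Zone II at 15 (w=150) → B
  Zone V at 18 (w=450) → B
A captures 257; B captures 600.

257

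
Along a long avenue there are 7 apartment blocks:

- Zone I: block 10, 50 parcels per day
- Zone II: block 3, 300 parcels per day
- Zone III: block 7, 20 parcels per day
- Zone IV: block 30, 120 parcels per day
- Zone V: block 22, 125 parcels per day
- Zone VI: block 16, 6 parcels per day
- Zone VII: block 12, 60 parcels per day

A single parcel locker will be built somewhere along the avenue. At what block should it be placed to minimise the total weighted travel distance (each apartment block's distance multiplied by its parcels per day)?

x = 10

For a sum of weighted absolute distances on a line, the optimum is the weighted median (not the mean). Total weight W = 681; half-weight = 340.5.
Sort by position and accumulate weight:
  block 3 (Zone II, w=300) → cum 300
  block 7 (Zone III, w=20) → cum 320
  block 10 (Zone I, w=50) → cum 370  ≥ 340.5 → median here
  block 12 (Zone VII, w=60) → cum 430
  block 16 (Zone VI, w=6) → cum 436
  block 22 (Zone V, w=125) → cum 561
  block 30 (Zone IV, w=120) → cum 681
Optimal location: block 10.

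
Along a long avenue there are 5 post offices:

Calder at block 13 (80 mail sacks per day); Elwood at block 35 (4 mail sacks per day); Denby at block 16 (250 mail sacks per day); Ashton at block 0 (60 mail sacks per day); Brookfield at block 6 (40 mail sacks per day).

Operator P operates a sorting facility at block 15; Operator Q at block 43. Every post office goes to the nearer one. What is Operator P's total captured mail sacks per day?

The indifferent point is the midpoint (15+43)/2 = 29; post offices left of it (closer to Operator P at 15) go to Operator P, those right go to Operator Q.
  Ashton at 0 (w=60) → Operator P
  Brookfield at 6 (w=40) → Operator P
  Calder at 13 (w=80) → Operator P
  Denby at 16 (w=250) → Operator P
  Elwood at 35 (w=4) → Operator Q
Operator P captures 430; Operator Q captures 4.

430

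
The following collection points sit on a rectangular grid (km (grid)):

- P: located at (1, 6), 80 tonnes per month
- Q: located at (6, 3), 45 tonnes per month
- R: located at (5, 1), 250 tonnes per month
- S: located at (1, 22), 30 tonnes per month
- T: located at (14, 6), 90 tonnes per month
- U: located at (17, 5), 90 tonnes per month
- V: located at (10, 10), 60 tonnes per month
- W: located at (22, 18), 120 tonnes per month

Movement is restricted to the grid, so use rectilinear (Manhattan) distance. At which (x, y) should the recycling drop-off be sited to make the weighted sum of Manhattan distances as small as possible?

Manhattan distance separates: Σwᵢ(|x−xᵢ|+|y−yᵢ|) = Σwᵢ|x−xᵢ| + Σwᵢ|y−yᵢ|, so x and y are optimised independently as 1-D weighted medians.
Total weight W = 765; half = 382.5.
x-coordinate, sorted with cumulative weight:
  x=1 (P, w=80) cum 80
  x=1 (S, w=30) cum 110
  x=5 (R, w=250) cum 360
  x=6 (Q, w=45) cum 405  ← median
  x=10 (V, w=60) cum 465
  x=14 (T, w=90) cum 555
  x=17 (U, w=90) cum 645
  x=22 (W, w=120) cum 765
⇒ x* = 6
y-coordinate, sorted with cumulative weight:
  y=1 (R, w=250) cum 250
  y=3 (Q, w=45) cum 295
  y=5 (U, w=90) cum 385  ← median
  y=6 (P, w=80) cum 465
  y=6 (T, w=90) cum 555
  y=10 (V, w=60) cum 615
  y=18 (W, w=120) cum 735
  y=22 (S, w=30) cum 765
⇒ y* = 5

(6, 5)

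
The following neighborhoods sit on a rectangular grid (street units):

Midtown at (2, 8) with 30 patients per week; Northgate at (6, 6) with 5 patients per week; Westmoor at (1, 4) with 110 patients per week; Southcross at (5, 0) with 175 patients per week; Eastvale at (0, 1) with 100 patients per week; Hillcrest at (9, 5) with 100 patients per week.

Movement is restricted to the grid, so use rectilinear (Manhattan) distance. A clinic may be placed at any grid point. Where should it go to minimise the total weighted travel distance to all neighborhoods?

(5, 1)

Manhattan distance separates: Σwᵢ(|x−xᵢ|+|y−yᵢ|) = Σwᵢ|x−xᵢ| + Σwᵢ|y−yᵢ|, so x and y are optimised independently as 1-D weighted medians.
Total weight W = 520; half = 260.
x-coordinate, sorted with cumulative weight:
  x=0 (Eastvale, w=100) cum 100
  x=1 (Westmoor, w=110) cum 210
  x=2 (Midtown, w=30) cum 240
  x=5 (Southcross, w=175) cum 415  ← median
  x=6 (Northgate, w=5) cum 420
  x=9 (Hillcrest, w=100) cum 520
⇒ x* = 5
y-coordinate, sorted with cumulative weight:
  y=0 (Southcross, w=175) cum 175
  y=1 (Eastvale, w=100) cum 275  ← median
  y=4 (Westmoor, w=110) cum 385
  y=5 (Hillcrest, w=100) cum 485
  y=6 (Northgate, w=5) cum 490
  y=8 (Midtown, w=30) cum 520
⇒ y* = 1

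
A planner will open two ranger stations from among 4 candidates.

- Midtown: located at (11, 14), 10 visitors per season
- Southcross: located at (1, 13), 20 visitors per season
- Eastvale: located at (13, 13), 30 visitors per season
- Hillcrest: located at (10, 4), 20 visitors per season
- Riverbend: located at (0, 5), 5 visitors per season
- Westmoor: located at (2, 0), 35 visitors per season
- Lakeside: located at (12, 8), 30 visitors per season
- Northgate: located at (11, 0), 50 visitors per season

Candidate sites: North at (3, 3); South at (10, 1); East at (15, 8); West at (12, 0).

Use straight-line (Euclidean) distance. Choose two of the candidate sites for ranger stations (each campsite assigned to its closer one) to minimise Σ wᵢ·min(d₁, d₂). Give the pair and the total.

Evaluate every pair (each demand assigned to the nearer of the two):
  {South, East}: total = 1087.7
  {East, West}: total = 1175.4
  {North, South}: total = 1183.2
  {North, East}: total = 1211.6
  {North, West}: total = 1239.3
  {South, West}: total = 1465.9
Best pair: {South, East} with total 1087.7.

{South, East}, total 1087.7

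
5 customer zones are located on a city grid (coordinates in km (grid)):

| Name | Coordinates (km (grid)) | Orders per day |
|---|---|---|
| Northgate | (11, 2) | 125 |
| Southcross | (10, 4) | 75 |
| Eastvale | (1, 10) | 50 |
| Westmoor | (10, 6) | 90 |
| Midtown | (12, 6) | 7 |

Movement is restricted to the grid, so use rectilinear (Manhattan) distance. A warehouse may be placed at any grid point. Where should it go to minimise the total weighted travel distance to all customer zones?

Manhattan distance separates: Σwᵢ(|x−xᵢ|+|y−yᵢ|) = Σwᵢ|x−xᵢ| + Σwᵢ|y−yᵢ|, so x and y are optimised independently as 1-D weighted medians.
Total weight W = 347; half = 173.5.
x-coordinate, sorted with cumulative weight:
  x=1 (Eastvale, w=50) cum 50
  x=10 (Southcross, w=75) cum 125
  x=10 (Westmoor, w=90) cum 215  ← median
  x=11 (Northgate, w=125) cum 340
  x=12 (Midtown, w=7) cum 347
⇒ x* = 10
y-coordinate, sorted with cumulative weight:
  y=2 (Northgate, w=125) cum 125
  y=4 (Southcross, w=75) cum 200  ← median
  y=6 (Westmoor, w=90) cum 290
  y=6 (Midtown, w=7) cum 297
  y=10 (Eastvale, w=50) cum 347
⇒ y* = 4

(10, 4)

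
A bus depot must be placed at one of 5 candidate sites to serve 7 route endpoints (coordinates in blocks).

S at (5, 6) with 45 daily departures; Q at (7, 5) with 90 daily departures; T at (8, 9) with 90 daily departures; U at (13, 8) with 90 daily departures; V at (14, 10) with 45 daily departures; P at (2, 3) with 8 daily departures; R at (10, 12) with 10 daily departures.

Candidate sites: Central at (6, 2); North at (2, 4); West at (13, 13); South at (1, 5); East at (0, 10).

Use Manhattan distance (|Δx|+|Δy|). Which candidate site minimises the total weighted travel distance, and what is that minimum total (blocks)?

Total weighted distance at each candidate:
  Central (6, 2): total = 3465
  North (2, 4): total = 4083
  West (13, 13): total = 3583
  South (1, 5): total = 4099
  East (0, 10): total = 4467
Minimum is at Central with total 3465 blocks.

Central, total 3465 blocks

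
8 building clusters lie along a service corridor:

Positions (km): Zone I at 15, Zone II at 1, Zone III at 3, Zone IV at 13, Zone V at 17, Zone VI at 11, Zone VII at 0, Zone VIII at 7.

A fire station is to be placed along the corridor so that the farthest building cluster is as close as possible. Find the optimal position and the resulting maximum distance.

The 1-center on a line is the midpoint of the two extreme points: leftmost at 0, rightmost at 17.
Optimal location = (0 + 17)/2 = 8.5; maximum distance = (17 − 0)/2 = 8.5.

location 8.5, max distance 8.5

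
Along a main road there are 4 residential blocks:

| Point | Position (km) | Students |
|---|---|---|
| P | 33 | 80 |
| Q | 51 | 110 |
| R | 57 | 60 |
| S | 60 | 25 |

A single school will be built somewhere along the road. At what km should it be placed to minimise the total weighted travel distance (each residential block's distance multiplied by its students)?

For a sum of weighted absolute distances on a line, the optimum is the weighted median (not the mean). Total weight W = 275; half-weight = 137.5.
Sort by position and accumulate weight:
  km 33 (P, w=80) → cum 80
  km 51 (Q, w=110) → cum 190  ≥ 137.5 → median here
  km 57 (R, w=60) → cum 250
  km 60 (S, w=25) → cum 275
Optimal location: km 51.

x = 51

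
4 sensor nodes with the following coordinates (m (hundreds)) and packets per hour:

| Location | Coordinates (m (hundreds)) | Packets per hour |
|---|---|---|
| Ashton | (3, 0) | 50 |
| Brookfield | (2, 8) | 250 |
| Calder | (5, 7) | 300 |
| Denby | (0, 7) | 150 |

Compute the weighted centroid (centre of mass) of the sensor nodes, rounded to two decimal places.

(2.87, 6.87)

The minimiser of Σwᵢ‖p−pᵢ‖² is the weighted centroid p* = (Σwᵢpᵢ)/(Σwᵢ).
Σwᵢ = 750.
Σwᵢxᵢ = 50·3 + 250·2 + 300·5 + 150·0 = 2150.
Σwᵢyᵢ = 50·0 + 250·8 + 300·7 + 150·7 = 5150.
x* = 2150/750 = 2.87, y* = 5150/750 = 6.87.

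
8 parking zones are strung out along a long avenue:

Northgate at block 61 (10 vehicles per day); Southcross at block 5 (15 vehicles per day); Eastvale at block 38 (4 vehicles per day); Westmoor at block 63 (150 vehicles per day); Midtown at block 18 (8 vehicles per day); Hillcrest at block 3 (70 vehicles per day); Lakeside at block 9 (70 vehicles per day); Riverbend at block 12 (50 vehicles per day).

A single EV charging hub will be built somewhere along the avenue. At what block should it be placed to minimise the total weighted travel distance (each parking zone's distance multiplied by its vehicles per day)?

x = 12

For a sum of weighted absolute distances on a line, the optimum is the weighted median (not the mean). Total weight W = 377; half-weight = 188.5.
Sort by position and accumulate weight:
  block 3 (Hillcrest, w=70) → cum 70
  block 5 (Southcross, w=15) → cum 85
  block 9 (Lakeside, w=70) → cum 155
  block 12 (Riverbend, w=50) → cum 205  ≥ 188.5 → median here
  block 18 (Midtown, w=8) → cum 213
  block 38 (Eastvale, w=4) → cum 217
  block 61 (Northgate, w=10) → cum 227
  block 63 (Westmoor, w=150) → cum 377
Optimal location: block 12.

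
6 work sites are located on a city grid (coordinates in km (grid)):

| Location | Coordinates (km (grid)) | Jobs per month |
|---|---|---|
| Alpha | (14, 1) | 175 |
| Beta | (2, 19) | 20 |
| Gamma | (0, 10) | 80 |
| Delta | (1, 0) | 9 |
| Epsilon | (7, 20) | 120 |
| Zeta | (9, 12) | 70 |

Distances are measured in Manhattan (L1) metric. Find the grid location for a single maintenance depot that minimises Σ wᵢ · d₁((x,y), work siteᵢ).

(9, 10)

Manhattan distance separates: Σwᵢ(|x−xᵢ|+|y−yᵢ|) = Σwᵢ|x−xᵢ| + Σwᵢ|y−yᵢ|, so x and y are optimised independently as 1-D weighted medians.
Total weight W = 474; half = 237.
x-coordinate, sorted with cumulative weight:
  x=0 (Gamma, w=80) cum 80
  x=1 (Delta, w=9) cum 89
  x=2 (Beta, w=20) cum 109
  x=7 (Epsilon, w=120) cum 229
  x=9 (Zeta, w=70) cum 299  ← median
  x=14 (Alpha, w=175) cum 474
⇒ x* = 9
y-coordinate, sorted with cumulative weight:
  y=0 (Delta, w=9) cum 9
  y=1 (Alpha, w=175) cum 184
  y=10 (Gamma, w=80) cum 264  ← median
  y=12 (Zeta, w=70) cum 334
  y=19 (Beta, w=20) cum 354
  y=20 (Epsilon, w=120) cum 474
⇒ y* = 10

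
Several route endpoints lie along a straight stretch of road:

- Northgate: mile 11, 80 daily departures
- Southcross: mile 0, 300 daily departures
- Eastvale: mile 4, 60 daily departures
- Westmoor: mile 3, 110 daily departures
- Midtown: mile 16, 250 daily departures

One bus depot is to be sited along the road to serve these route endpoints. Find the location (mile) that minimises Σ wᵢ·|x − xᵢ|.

x = 3

For a sum of weighted absolute distances on a line, the optimum is the weighted median (not the mean). Total weight W = 800; half-weight = 400.
Sort by position and accumulate weight:
  mile 0 (Southcross, w=300) → cum 300
  mile 3 (Westmoor, w=110) → cum 410  ≥ 400 → median here
  mile 4 (Eastvale, w=60) → cum 470
  mile 11 (Northgate, w=80) → cum 550
  mile 16 (Midtown, w=250) → cum 800
Optimal location: mile 3.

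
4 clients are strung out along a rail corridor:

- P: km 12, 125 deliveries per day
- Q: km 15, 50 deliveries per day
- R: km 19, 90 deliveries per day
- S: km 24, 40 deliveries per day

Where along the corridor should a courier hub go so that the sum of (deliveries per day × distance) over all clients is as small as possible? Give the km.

x = 15

For a sum of weighted absolute distances on a line, the optimum is the weighted median (not the mean). Total weight W = 305; half-weight = 152.5.
Sort by position and accumulate weight:
  km 12 (P, w=125) → cum 125
  km 15 (Q, w=50) → cum 175  ≥ 152.5 → median here
  km 19 (R, w=90) → cum 265
  km 24 (S, w=40) → cum 305
Optimal location: km 15.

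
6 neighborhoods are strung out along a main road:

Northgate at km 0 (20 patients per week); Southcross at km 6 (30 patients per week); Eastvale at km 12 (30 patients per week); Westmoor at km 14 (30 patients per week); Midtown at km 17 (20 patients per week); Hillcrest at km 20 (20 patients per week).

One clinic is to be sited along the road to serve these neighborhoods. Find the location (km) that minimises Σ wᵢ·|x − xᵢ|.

For a sum of weighted absolute distances on a line, the optimum is the weighted median (not the mean). Total weight W = 150; half-weight = 75.
Sort by position and accumulate weight:
  km 0 (Northgate, w=20) → cum 20
  km 6 (Southcross, w=30) → cum 50
  km 12 (Eastvale, w=30) → cum 80  ≥ 75 → median here
  km 14 (Westmoor, w=30) → cum 110
  km 17 (Midtown, w=20) → cum 130
  km 20 (Hillcrest, w=20) → cum 150
Optimal location: km 12.

x = 12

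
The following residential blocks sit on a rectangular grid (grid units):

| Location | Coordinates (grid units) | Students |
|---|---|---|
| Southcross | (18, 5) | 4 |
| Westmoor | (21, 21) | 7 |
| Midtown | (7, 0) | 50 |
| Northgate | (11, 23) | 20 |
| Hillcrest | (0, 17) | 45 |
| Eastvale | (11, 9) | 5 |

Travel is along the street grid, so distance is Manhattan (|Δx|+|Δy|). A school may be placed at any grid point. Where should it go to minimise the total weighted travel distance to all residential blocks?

Manhattan distance separates: Σwᵢ(|x−xᵢ|+|y−yᵢ|) = Σwᵢ|x−xᵢ| + Σwᵢ|y−yᵢ|, so x and y are optimised independently as 1-D weighted medians.
Total weight W = 131; half = 65.5.
x-coordinate, sorted with cumulative weight:
  x=0 (Hillcrest, w=45) cum 45
  x=7 (Midtown, w=50) cum 95  ← median
  x=11 (Northgate, w=20) cum 115
  x=11 (Eastvale, w=5) cum 120
  x=18 (Southcross, w=4) cum 124
  x=21 (Westmoor, w=7) cum 131
⇒ x* = 7
y-coordinate, sorted with cumulative weight:
  y=0 (Midtown, w=50) cum 50
  y=5 (Southcross, w=4) cum 54
  y=9 (Eastvale, w=5) cum 59
  y=17 (Hillcrest, w=45) cum 104  ← median
  y=21 (Westmoor, w=7) cum 111
  y=23 (Northgate, w=20) cum 131
⇒ y* = 17

(7, 17)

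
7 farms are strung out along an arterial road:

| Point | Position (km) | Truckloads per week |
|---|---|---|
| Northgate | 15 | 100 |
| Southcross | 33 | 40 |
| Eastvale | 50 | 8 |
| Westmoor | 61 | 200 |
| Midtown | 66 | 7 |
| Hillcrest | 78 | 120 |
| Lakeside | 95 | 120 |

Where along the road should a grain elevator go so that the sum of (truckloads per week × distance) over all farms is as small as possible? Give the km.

For a sum of weighted absolute distances on a line, the optimum is the weighted median (not the mean). Total weight W = 595; half-weight = 297.5.
Sort by position and accumulate weight:
  km 15 (Northgate, w=100) → cum 100
  km 33 (Southcross, w=40) → cum 140
  km 50 (Eastvale, w=8) → cum 148
  km 61 (Westmoor, w=200) → cum 348  ≥ 297.5 → median here
  km 66 (Midtown, w=7) → cum 355
  km 78 (Hillcrest, w=120) → cum 475
  km 95 (Lakeside, w=120) → cum 595
Optimal location: km 61.

x = 61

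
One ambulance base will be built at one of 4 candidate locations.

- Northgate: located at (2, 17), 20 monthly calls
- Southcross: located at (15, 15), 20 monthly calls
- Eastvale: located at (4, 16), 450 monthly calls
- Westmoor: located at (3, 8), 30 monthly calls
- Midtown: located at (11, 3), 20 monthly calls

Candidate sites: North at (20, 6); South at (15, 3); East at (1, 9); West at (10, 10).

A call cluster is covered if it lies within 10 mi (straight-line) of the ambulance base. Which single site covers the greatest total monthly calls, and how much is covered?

Coverage radius r = 10 mi; a point is covered iff (Δx)²+(Δy)² ≤ 10² = 100.
  North (20, 6): covers {Midtown} → 20
  South (15, 3): covers {Midtown} → 20
  East (1, 9): covers {Northgate, Eastvale, Westmoor} → 500
  West (10, 10): covers {Southcross, Eastvale, Westmoor, Midtown} → 520
Maximum coverage at West: 520 monthly calls.

West, covering 520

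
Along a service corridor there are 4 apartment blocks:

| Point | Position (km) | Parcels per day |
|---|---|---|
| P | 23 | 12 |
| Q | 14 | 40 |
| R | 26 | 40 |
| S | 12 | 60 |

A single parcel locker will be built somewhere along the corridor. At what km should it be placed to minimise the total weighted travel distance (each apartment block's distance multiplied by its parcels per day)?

For a sum of weighted absolute distances on a line, the optimum is the weighted median (not the mean). Total weight W = 152; half-weight = 76.
Sort by position and accumulate weight:
  km 12 (S, w=60) → cum 60
  km 14 (Q, w=40) → cum 100  ≥ 76 → median here
  km 23 (P, w=12) → cum 112
  km 26 (R, w=40) → cum 152
Optimal location: km 14.

x = 14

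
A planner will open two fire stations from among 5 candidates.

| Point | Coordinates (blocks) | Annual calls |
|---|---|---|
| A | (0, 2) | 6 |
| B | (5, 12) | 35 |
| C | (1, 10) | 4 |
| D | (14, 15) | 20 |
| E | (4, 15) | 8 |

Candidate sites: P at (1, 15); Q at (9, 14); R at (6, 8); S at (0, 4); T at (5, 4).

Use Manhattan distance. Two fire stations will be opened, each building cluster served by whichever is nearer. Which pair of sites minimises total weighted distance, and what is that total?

Evaluate every pair (each demand assigned to the nearer of the two):
  {Q, S}: total = 418
  {Q, R}: total = 443
  {P, Q}: total = 458
  {Q, T}: total = 460
  {P, R}: total = 551
  {P, S}: total = 561
  {R, S}: total = 587
  {P, T}: total = 591
  {R, T}: total = 617
  {S, T}: total = 816
Best pair: {Q, S} with total 418.

{Q, S}, total 418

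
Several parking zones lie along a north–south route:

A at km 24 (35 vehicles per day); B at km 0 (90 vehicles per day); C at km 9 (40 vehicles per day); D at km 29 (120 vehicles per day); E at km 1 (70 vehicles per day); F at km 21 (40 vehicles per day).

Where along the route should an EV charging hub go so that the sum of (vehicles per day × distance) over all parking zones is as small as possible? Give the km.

x = 9

For a sum of weighted absolute distances on a line, the optimum is the weighted median (not the mean). Total weight W = 395; half-weight = 197.5.
Sort by position and accumulate weight:
  km 0 (B, w=90) → cum 90
  km 1 (E, w=70) → cum 160
  km 9 (C, w=40) → cum 200  ≥ 197.5 → median here
  km 21 (F, w=40) → cum 240
  km 24 (A, w=35) → cum 275
  km 29 (D, w=120) → cum 395
Optimal location: km 9.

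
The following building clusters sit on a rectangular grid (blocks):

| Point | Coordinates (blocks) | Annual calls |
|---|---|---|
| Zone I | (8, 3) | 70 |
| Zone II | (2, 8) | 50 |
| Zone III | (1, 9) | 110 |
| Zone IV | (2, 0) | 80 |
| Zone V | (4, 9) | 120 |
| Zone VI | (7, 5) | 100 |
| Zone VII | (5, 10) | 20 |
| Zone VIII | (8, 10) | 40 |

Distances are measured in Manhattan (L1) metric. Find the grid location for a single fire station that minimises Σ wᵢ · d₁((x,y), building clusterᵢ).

Manhattan distance separates: Σwᵢ(|x−xᵢ|+|y−yᵢ|) = Σwᵢ|x−xᵢ| + Σwᵢ|y−yᵢ|, so x and y are optimised independently as 1-D weighted medians.
Total weight W = 590; half = 295.
x-coordinate, sorted with cumulative weight:
  x=1 (Zone III, w=110) cum 110
  x=2 (Zone II, w=50) cum 160
  x=2 (Zone IV, w=80) cum 240
  x=4 (Zone V, w=120) cum 360  ← median
  x=5 (Zone VII, w=20) cum 380
  x=7 (Zone VI, w=100) cum 480
  x=8 (Zone I, w=70) cum 550
  x=8 (Zone VIII, w=40) cum 590
⇒ x* = 4
y-coordinate, sorted with cumulative weight:
  y=0 (Zone IV, w=80) cum 80
  y=3 (Zone I, w=70) cum 150
  y=5 (Zone VI, w=100) cum 250
  y=8 (Zone II, w=50) cum 300  ← median
  y=9 (Zone III, w=110) cum 410
  y=9 (Zone V, w=120) cum 530
  y=10 (Zone VII, w=20) cum 550
  y=10 (Zone VIII, w=40) cum 590
⇒ y* = 8

(4, 8)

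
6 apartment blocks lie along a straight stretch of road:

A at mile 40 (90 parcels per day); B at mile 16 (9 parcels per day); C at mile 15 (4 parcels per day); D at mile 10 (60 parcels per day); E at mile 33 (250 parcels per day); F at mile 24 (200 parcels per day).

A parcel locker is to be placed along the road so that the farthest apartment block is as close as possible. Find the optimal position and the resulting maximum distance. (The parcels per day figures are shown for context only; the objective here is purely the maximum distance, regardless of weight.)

The 1-center on a line is the midpoint of the two extreme points: leftmost at 10, rightmost at 40.
Optimal location = (10 + 40)/2 = 25; maximum distance = (40 − 10)/2 = 15.

location 25, max distance 15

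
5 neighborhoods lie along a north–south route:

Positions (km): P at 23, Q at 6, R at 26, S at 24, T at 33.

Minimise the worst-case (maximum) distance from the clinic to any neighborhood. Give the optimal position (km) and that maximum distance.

location 19.5, max distance 13.5

The 1-center on a line is the midpoint of the two extreme points: leftmost at 6, rightmost at 33.
Optimal location = (6 + 33)/2 = 19.5; maximum distance = (33 − 6)/2 = 13.5.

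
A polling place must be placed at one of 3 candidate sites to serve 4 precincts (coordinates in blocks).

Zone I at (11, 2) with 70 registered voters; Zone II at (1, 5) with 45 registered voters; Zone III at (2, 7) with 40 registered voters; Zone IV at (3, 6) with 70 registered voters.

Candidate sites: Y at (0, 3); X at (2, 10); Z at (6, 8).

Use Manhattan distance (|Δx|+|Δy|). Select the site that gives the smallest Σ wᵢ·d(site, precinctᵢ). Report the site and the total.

Y, total 1635 blocks

Total weighted distance at each candidate:
  Y (0, 3): total = 1635
  X (2, 10): total = 1930
  Z (6, 8): total = 1680
Minimum is at Y with total 1635 blocks.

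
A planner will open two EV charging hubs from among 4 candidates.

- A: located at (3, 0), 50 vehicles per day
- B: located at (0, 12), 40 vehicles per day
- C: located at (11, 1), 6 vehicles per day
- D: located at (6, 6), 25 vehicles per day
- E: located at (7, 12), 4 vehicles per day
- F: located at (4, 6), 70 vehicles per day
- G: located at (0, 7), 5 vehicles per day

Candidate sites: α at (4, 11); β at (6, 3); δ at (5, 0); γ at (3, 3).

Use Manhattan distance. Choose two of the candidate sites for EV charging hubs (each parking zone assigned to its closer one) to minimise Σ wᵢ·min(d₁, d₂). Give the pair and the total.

{α, γ}, total 891

Evaluate every pair (each demand assigned to the nearer of the two):
  {α, γ}: total = 891
  {α, δ}: total = 923
  {α, β}: total = 1023
  {β, γ}: total = 1102
  {δ, γ}: total = 1139
  {β, δ}: total = 1257
Best pair: {α, γ} with total 891.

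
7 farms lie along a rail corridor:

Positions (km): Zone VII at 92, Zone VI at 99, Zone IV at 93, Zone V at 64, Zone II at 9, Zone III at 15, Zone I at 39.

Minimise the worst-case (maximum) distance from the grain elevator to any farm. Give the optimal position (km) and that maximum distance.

The 1-center on a line is the midpoint of the two extreme points: leftmost at 9, rightmost at 99.
Optimal location = (9 + 99)/2 = 54; maximum distance = (99 − 9)/2 = 45.

location 54, max distance 45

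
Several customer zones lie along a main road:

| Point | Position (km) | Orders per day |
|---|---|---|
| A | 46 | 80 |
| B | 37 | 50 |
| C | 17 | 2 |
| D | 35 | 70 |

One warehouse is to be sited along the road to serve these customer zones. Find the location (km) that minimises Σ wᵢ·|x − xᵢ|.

x = 37

For a sum of weighted absolute distances on a line, the optimum is the weighted median (not the mean). Total weight W = 202; half-weight = 101.
Sort by position and accumulate weight:
  km 17 (C, w=2) → cum 2
  km 35 (D, w=70) → cum 72
  km 37 (B, w=50) → cum 122  ≥ 101 → median here
  km 46 (A, w=80) → cum 202
Optimal location: km 37.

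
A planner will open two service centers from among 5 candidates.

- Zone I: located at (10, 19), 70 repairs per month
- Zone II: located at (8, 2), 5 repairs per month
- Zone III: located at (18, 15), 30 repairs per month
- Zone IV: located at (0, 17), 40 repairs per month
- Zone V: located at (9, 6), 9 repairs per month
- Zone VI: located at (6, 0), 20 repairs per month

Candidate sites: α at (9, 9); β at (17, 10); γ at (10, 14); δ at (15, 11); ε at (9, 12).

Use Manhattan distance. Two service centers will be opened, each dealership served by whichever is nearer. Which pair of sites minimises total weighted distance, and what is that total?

{α, γ}, total 1447

Evaluate every pair (each demand assigned to the nearer of the two):
  {α, γ}: total = 1447
  {γ, ε}: total = 1549
  {β, γ}: total = 1561
  {γ, δ}: total = 1591
  {β, ε}: total = 1709
  {δ, ε}: total = 1739
  {α, ε}: total = 1787
  {α, β}: total = 1937
  {α, δ}: total = 1967
  {β, δ}: total = 2509
Best pair: {α, γ} with total 1447.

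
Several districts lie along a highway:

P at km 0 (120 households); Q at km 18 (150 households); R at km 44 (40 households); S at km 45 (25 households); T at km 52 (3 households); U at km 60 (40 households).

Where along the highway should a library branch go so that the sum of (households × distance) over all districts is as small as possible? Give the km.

For a sum of weighted absolute distances on a line, the optimum is the weighted median (not the mean). Total weight W = 378; half-weight = 189.
Sort by position and accumulate weight:
  km 0 (P, w=120) → cum 120
  km 18 (Q, w=150) → cum 270  ≥ 189 → median here
  km 44 (R, w=40) → cum 310
  km 45 (S, w=25) → cum 335
  km 52 (T, w=3) → cum 338
  km 60 (U, w=40) → cum 378
Optimal location: km 18.

x = 18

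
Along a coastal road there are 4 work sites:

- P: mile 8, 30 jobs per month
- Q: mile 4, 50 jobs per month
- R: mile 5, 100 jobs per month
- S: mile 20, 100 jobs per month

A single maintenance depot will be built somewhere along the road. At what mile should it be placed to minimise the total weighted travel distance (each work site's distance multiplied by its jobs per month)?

x = 5

For a sum of weighted absolute distances on a line, the optimum is the weighted median (not the mean). Total weight W = 280; half-weight = 140.
Sort by position and accumulate weight:
  mile 4 (Q, w=50) → cum 50
  mile 5 (R, w=100) → cum 150  ≥ 140 → median here
  mile 8 (P, w=30) → cum 180
  mile 20 (S, w=100) → cum 280
Optimal location: mile 5.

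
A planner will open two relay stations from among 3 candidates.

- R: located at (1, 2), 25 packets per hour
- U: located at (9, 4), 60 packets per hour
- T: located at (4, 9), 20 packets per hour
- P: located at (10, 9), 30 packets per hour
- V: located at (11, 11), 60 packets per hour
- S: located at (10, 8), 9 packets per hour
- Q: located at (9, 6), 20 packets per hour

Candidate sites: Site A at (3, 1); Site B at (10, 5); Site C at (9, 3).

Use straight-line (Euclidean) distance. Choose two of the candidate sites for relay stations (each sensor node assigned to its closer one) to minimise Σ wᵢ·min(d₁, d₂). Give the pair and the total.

{Site A, Site B}, total 825.2

Evaluate every pair (each demand assigned to the nearer of the two):
  {Site A, Site B}: total = 825.2
  {Site B, Site C}: total = 946.0
  {Site A, Site C}: total = 1055.3
Best pair: {Site A, Site B} with total 825.2.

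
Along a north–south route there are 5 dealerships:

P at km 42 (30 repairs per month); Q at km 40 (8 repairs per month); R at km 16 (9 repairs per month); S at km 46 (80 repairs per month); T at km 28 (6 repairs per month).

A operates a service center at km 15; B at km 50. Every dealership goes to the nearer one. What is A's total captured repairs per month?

The indifferent point is the midpoint (15+50)/2 = 32.5; dealerships left of it (closer to A at 15) go to A, those right go to B.
  R at 16 (w=9) → A
  T at 28 (w=6) → A
  Q at 40 (w=8) → B
  P at 42 (w=30) → B
  S at 46 (w=80) → B
A captures 15; B captures 118.

15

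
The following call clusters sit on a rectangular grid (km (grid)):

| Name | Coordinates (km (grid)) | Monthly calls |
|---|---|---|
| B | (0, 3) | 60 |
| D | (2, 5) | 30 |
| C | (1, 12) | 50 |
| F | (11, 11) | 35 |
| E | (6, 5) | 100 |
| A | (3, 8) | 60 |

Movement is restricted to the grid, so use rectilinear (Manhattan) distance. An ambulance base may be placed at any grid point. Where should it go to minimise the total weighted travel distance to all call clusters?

(3, 5)

Manhattan distance separates: Σwᵢ(|x−xᵢ|+|y−yᵢ|) = Σwᵢ|x−xᵢ| + Σwᵢ|y−yᵢ|, so x and y are optimised independently as 1-D weighted medians.
Total weight W = 335; half = 167.5.
x-coordinate, sorted with cumulative weight:
  x=0 (B, w=60) cum 60
  x=1 (C, w=50) cum 110
  x=2 (D, w=30) cum 140
  x=3 (A, w=60) cum 200  ← median
  x=6 (E, w=100) cum 300
  x=11 (F, w=35) cum 335
⇒ x* = 3
y-coordinate, sorted with cumulative weight:
  y=3 (B, w=60) cum 60
  y=5 (D, w=30) cum 90
  y=5 (E, w=100) cum 190  ← median
  y=8 (A, w=60) cum 250
  y=11 (F, w=35) cum 285
  y=12 (C, w=50) cum 335
⇒ y* = 5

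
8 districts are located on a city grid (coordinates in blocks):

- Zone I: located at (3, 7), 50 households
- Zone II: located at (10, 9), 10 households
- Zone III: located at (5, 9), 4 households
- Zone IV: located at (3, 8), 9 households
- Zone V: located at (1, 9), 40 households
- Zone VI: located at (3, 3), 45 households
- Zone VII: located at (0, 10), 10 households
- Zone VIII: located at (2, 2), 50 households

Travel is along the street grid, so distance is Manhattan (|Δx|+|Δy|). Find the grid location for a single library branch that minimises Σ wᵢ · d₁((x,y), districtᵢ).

(3, 7)

Manhattan distance separates: Σwᵢ(|x−xᵢ|+|y−yᵢ|) = Σwᵢ|x−xᵢ| + Σwᵢ|y−yᵢ|, so x and y are optimised independently as 1-D weighted medians.
Total weight W = 218; half = 109.
x-coordinate, sorted with cumulative weight:
  x=0 (Zone VII, w=10) cum 10
  x=1 (Zone V, w=40) cum 50
  x=2 (Zone VIII, w=50) cum 100
  x=3 (Zone I, w=50) cum 150  ← median
  x=3 (Zone IV, w=9) cum 159
  x=3 (Zone VI, w=45) cum 204
  x=5 (Zone III, w=4) cum 208
  x=10 (Zone II, w=10) cum 218
⇒ x* = 3
y-coordinate, sorted with cumulative weight:
  y=2 (Zone VIII, w=50) cum 50
  y=3 (Zone VI, w=45) cum 95
  y=7 (Zone I, w=50) cum 145  ← median
  y=8 (Zone IV, w=9) cum 154
  y=9 (Zone II, w=10) cum 164
  y=9 (Zone III, w=4) cum 168
  y=9 (Zone V, w=40) cum 208
  y=10 (Zone VII, w=10) cum 218
⇒ y* = 7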